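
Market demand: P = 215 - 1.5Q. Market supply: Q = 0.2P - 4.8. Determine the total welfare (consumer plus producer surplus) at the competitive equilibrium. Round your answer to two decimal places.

Rewriting supply in inverse form: P = 24 + 5Q.
Set 215 - 1.5Q = 24 + 5Q, which gives 191 = 6.5Q, so Q* = 29.3846 and P* = 215 - 1.5(29.3846) = 170.9231.
Total surplus is the full triangle between the curves from 0 to Q*: (1/2)(29.3846)(215 - 24) = 2806.2308.

2806.23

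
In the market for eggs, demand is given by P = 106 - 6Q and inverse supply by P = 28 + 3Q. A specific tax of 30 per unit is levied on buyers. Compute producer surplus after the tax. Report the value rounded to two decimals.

42.67

Without the tax, 106 - 6Q = 28 + 3Q so Q* = 8.6667 and P* = 54.
With the tax, buyers' net willingness to pay falls by 30: (106 - 30) - 6Q = 28 + 3Q, so Q_t = 5.3333. Buyers pay P_b = 74; sellers receive P_s = P_b - 30 = 44.
PS = (1/2)(Q_t)(P_s - 28) = (1/2)(5.3333)(16) = 42.6667.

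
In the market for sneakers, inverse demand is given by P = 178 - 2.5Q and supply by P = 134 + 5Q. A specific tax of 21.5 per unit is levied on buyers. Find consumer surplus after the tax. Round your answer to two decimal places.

Pre-tax equilibrium: 178 - 2.5Q = 134 + 5Q gives Q* = 5.8667, P* = 163.3333.
With the tax, buyers' net willingness to pay falls by 21.5: (178 - 21.5) - 2.5Q = 134 + 5Q, so Q_t = 3. Buyers pay P_b = 170.5; sellers receive P_s = P_b - 21.5 = 149.
Consumer surplus is the triangle under demand above P_b: (1/2)(3)(178 - 170.5) = 11.25.

11.25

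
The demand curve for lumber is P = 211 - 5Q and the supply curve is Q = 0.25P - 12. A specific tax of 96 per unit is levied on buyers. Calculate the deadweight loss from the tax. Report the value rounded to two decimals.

Rewriting supply in inverse form: P = 48 + 4Q.
Without the tax, 211 - 5Q = 48 + 4Q so Q* = 18.1111 and P* = 120.4444.
A tax on buyers shifts demand down by 96: (211 - 96) - 5Q = 48 + 4Q, so Q_t = 7.4444. Buyers pay P_b = 173.7778; sellers receive P_s = P_b - 96 = 77.7778.
Deadweight loss is the triangle between the curves from Q_t to Q*: (1/2)(18.1111 - 7.4444)(96) = 512.

512.00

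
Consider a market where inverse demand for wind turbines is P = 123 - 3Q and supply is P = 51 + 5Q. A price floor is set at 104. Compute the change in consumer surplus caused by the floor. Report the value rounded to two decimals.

Free-market equilibrium: 123 - 3Q = 51 + 5Q gives Q* = 9, P* = 96.
At the floor price 104, quantity demanded is (123 - 104)/3 = 6.3333; demand is the short side, so Q = 6.3333 trades at P = 104.
CS goes from (1/2)(9)(27) = 121.5 to 60.1667 (computed as (123 - 104)(6.3333) - (1/2)(3)(6.3333)^2), a change of -61.3333.

-61.33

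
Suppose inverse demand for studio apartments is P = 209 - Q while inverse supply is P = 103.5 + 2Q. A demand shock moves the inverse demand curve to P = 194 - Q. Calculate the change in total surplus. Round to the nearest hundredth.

-490.00

Initial equilibrium: Q_0 = 35.1667, P_0 = 173.8333; CS_0 = (1/2)(35.1667)(35.1667) = 618.3472, PS_0 = (1/2)(35.1667)(70.3333) = 1236.6944.
New equilibrium: 194 - Q = 103.5 + 2Q gives Q_1 = 30.1667, P_1 = 163.8333; CS_1 = 455.0139, PS_1 = 910.0278.
Change in total surplus = (455.0139 + 910.0278) - (618.3472 + 1236.6944) = -490.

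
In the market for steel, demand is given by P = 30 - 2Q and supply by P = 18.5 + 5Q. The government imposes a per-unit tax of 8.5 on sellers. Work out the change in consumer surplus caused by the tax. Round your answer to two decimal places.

-2.52

Pre-tax equilibrium: 30 - 2Q = 18.5 + 5Q gives Q* = 1.6429, P* = 26.7143.
With the tax, sellers need 8.5 more per unit: 30 - 2Q = 18.5 + 5Q + 8.5, so Q_t = 0.4286. Buyers pay P_b = 29.1429; sellers receive P_s = P_b - 8.5 = 20.6429.
Consumers lose the trapezoid between P* and P_b out to Q_t plus the triangle from Q_t to Q*: change in CS = 0.1837 - 2.699 = -2.5153.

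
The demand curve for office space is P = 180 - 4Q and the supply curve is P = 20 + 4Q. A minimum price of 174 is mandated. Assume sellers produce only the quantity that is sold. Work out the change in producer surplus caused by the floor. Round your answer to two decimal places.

-573.50

Free-market equilibrium: 180 - 4Q = 20 + 4Q gives Q* = 20, P* = 100.
At the floor price 174, quantity demanded is (180 - 174)/4 = 1.5; demand is the short side, so Q = 1.5 trades at P = 174.
PS goes from (1/2)(20)(80) = 800 to 226.5 (computed as (174 - 20)(1.5) - (1/2)(4)(1.5)^2), a change of -573.5.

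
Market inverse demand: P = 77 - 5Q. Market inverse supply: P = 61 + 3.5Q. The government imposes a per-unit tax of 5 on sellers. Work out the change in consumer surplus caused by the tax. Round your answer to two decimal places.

Pre-tax equilibrium: 77 - 5Q = 61 + 3.5Q gives Q* = 1.8824, P* = 67.5882.
With the tax, sellers need 5 more per unit: 77 - 5Q = 61 + 3.5Q + 5, so Q_t = 1.2941. Buyers pay P_b = 70.5294; sellers receive P_s = P_b - 5 = 65.5294.
CS falls from (1/2)(1.8824)(9.4118) = 8.8581 to (1/2)(1.2941)(6.4706) = 4.1869, a change of -4.6713.

-4.67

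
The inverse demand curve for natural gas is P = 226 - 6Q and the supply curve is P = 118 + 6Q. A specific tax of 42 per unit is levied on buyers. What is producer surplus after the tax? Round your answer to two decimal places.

Pre-tax equilibrium: 226 - 6Q = 118 + 6Q gives Q* = 9, P* = 172.
A tax on buyers shifts demand down by 42: (226 - 42) - 6Q = 118 + 6Q, so Q_t = 5.5. Buyers pay P_b = 193; sellers receive P_s = P_b - 42 = 151.
Producer surplus is the triangle above supply below P_s: (1/2)(5.5)(151 - 118) = 90.75.

90.75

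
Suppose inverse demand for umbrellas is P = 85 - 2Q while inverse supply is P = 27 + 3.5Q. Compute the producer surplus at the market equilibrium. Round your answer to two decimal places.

194.61

Set 85 - 2Q = 27 + 3.5Q, which gives 58 = 5.5Q, so Q* = 10.5455 and P* = 85 - 2(10.5455) = 63.9091.
PS is the area between P* and the supply curve from 0 to Q*: (1/2)(10.5455)(36.9091) = 194.6116.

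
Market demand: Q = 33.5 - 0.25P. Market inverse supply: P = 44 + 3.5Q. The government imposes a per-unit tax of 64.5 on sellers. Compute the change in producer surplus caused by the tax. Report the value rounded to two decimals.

Rewriting demand in inverse form: P = 134 - 4Q.
Without the tax, 134 - 4Q = 44 + 3.5Q so Q* = 12 and P* = 86.
With the tax, sellers need 64.5 more per unit: 134 - 4Q = 44 + 3.5Q + 64.5, so Q_t = 3.4. Buyers pay P_b = 120.4; sellers receive P_s = P_b - 64.5 = 55.9.
PS falls from (1/2)(12)(42) = 252 to (1/2)(3.4)(11.9) = 20.23, a change of -231.77.

-231.77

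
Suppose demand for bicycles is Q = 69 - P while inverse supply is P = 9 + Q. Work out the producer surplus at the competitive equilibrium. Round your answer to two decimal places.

Rewriting demand in inverse form: P = 69 - Q.
Equilibrium: 69 - Q = 9 + Q, so Q* = 30 and P* = 39.
The supply curve's price intercept is 9, so PS = (1/2)(Q*)(P* - 9) = (1/2)(30)(30) = 450.

450.00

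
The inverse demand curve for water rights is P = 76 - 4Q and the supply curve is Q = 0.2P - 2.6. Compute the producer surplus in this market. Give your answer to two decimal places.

Rewriting supply in inverse form: P = 13 + 5Q.
Equilibrium: 76 - 4Q = 13 + 5Q, so Q* = 7 and P* = 48.
PS is the area between P* and the supply curve from 0 to Q*: (1/2)(7)(35) = 122.5.

122.50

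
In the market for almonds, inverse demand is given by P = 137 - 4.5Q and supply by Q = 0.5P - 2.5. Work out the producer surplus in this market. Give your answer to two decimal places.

412.40

Rewriting supply in inverse form: P = 5 + 2Q.
Equilibrium: 137 - 4.5Q = 5 + 2Q, so Q* = 20.3077 and P* = 45.6154.
Producer surplus is the triangle above supply below P*: (1/2)(20.3077)(45.6154 - 5) = (1/2)(20.3077)(40.6154) = 412.4024.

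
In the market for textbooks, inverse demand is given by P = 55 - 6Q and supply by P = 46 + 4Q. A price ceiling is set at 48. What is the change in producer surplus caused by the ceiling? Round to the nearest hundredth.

Free-market equilibrium: 55 - 6Q = 46 + 4Q gives Q* = 0.9, P* = 49.6.
At P = 48, sellers supply (48 - 46)/4 = 0.5 while buyers want more, so the quantity traded is 0.5 at price 48.
PS goes from (1/2)(0.9)(3.6) = 1.62 to 0.5 (computed as (48 - 46)(0.5) - (1/2)(4)(0.5)^2), a change of -1.12.

-1.12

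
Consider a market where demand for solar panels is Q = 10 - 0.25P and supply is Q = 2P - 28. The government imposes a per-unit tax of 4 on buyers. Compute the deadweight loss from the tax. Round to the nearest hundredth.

1.78

Rewriting demand in inverse form: P = 40 - 4Q.
Rewriting supply in inverse form: P = 14 + 0.5Q.
Pre-tax equilibrium: 40 - 4Q = 14 + 0.5Q gives Q* = 5.7778, P* = 16.8889.
A tax on buyers shifts demand down by 4: (40 - 4) - 4Q = 14 + 0.5Q, so Q_t = 4.8889. Buyers pay P_b = 20.4444; sellers receive P_s = P_b - 4 = 16.4444.
Deadweight loss is the triangle between the curves from Q_t to Q*: (1/2)(5.7778 - 4.8889)(4) = 1.7778.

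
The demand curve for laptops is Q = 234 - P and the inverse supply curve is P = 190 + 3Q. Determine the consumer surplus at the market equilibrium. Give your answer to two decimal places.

60.50

Rewriting demand in inverse form: P = 234 - Q.
Equilibrium: 234 - Q = 190 + 3Q, so Q* = 11 and P* = 223.
The demand choke price is 234, so CS = (1/2)(Q*)(234 - P*) = (1/2)(11)(11) = 60.5.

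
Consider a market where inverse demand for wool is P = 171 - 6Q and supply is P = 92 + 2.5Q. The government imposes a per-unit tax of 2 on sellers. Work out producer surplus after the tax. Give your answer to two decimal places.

102.58

Pre-tax equilibrium: 171 - 6Q = 92 + 2.5Q gives Q* = 9.2941, P* = 115.2353.
A tax on sellers shifts supply up by 2: 171 - 6Q = 92 + 2.5Q + 2, so Q_t = 9.0588. Buyers pay P_b = 116.6471; sellers receive P_s = P_b - 2 = 114.6471.
Producer surplus is the triangle above supply below P_s: (1/2)(9.0588)(114.6471 - 92) = 102.5779.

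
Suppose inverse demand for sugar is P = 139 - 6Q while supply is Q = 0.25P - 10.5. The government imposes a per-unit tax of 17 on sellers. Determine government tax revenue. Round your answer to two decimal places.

Rewriting supply in inverse form: P = 42 + 4Q.
Pre-tax equilibrium: 139 - 6Q = 42 + 4Q gives Q* = 9.7, P* = 80.8.
With the tax, sellers need 17 more per unit: 139 - 6Q = 42 + 4Q + 17, so Q_t = 8. Buyers pay P_b = 91; sellers receive P_s = P_b - 17 = 74.
Tax revenue = t x Q_t = 17 x 8 = 136.

136.00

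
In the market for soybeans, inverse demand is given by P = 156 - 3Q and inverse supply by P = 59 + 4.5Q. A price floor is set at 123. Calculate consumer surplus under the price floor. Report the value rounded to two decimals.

Free-market equilibrium: 156 - 3Q = 59 + 4.5Q gives Q* = 12.9333, P* = 117.2.
At the floor price 123, quantity demanded is (156 - 123)/3 = 11; demand is the short side, so Q = 11 trades at P = 123.
CS is the triangle under demand above 123: (1/2)(11)(156 - 123) = 181.5.

181.50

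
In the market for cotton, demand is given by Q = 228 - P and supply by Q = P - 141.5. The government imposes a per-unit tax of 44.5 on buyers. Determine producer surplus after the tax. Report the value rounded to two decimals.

220.50

Rewriting demand in inverse form: P = 228 - Q.
Rewriting supply in inverse form: P = 141.5 + Q.
Pre-tax equilibrium: 228 - Q = 141.5 + Q gives Q* = 43.25, P* = 184.75.
With the tax, buyers' net willingness to pay falls by 44.5: (228 - 44.5) - Q = 141.5 + Q, so Q_t = 21. Buyers pay P_b = 207; sellers receive P_s = P_b - 44.5 = 162.5.
Producer surplus is the triangle above supply below P_s: (1/2)(21)(162.5 - 141.5) = 220.5.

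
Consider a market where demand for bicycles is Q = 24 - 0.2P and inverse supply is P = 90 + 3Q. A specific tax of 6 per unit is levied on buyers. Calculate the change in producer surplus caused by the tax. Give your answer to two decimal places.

Rewriting demand in inverse form: P = 120 - 5Q.
Pre-tax equilibrium: 120 - 5Q = 90 + 3Q gives Q* = 3.75, P* = 101.25.
A tax on buyers shifts demand down by 6: (120 - 6) - 5Q = 90 + 3Q, so Q_t = 3. Buyers pay P_b = 105; sellers receive P_s = P_b - 6 = 99.
PS falls from (1/2)(3.75)(11.25) = 21.0938 to (1/2)(3)(9) = 13.5, a change of -7.5938.

-7.59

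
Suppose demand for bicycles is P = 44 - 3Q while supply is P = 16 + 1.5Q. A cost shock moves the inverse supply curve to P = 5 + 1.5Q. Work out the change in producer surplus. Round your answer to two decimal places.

Initial equilibrium: Q_0 = 6.2222, P_0 = 25.3333; CS_0 = (1/2)(6.2222)(18.6667) = 58.0741, PS_0 = (1/2)(6.2222)(9.3333) = 29.037.
New equilibrium: 44 - 3Q = 5 + 1.5Q gives Q_1 = 8.6667, P_1 = 18; CS_1 = 112.6667, PS_1 = 56.3333.
Change in producer surplus = 56.3333 - 29.037 = 27.2963.

27.30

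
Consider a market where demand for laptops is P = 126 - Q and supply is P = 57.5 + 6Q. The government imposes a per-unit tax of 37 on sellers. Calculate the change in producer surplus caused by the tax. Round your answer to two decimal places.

-226.53

Pre-tax equilibrium: 126 - Q = 57.5 + 6Q gives Q* = 9.7857, P* = 116.2143.
A tax on sellers shifts supply up by 37: 126 - Q = 57.5 + 6Q + 37, so Q_t = 4.5. Buyers pay P_b = 121.5; sellers receive P_s = P_b - 37 = 84.5.
PS falls from (1/2)(9.7857)(58.7143) = 287.2806 to (1/2)(4.5)(27) = 60.75, a change of -226.5306.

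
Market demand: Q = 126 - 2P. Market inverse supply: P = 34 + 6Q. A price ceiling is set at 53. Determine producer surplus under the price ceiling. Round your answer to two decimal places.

30.08

Rewriting demand in inverse form: P = 63 - 0.5Q.
Free-market equilibrium: 63 - 0.5Q = 34 + 6Q gives Q* = 4.4615, P* = 60.7692.
At the ceiling price 53, quantity supplied is (53 - 34)/6 = 3.1667; supply is the short side, so Q = 3.1667 trades at P = 53.
PS is the triangle above supply below 53: (1/2)(3.1667)(53 - 34) = 30.0833.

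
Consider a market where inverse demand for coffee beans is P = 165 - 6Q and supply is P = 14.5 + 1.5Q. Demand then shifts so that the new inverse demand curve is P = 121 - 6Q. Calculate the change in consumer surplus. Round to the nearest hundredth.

Initial equilibrium: Q_0 = 20.0667, P_0 = 44.6; CS_0 = (1/2)(20.0667)(120.4) = 1208.0133, PS_0 = (1/2)(20.0667)(30.1) = 302.0033.
New equilibrium: 121 - 6Q = 14.5 + 1.5Q gives Q_1 = 14.2, P_1 = 35.8; CS_1 = 604.92, PS_1 = 151.23.
Change in consumer surplus = 604.92 - 1208.0133 = -603.0933.

-603.09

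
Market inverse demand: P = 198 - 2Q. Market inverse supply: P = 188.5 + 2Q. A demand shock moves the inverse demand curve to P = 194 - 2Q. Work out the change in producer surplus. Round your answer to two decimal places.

-3.75

Initial equilibrium: Q_0 = 2.375, P_0 = 193.25; CS_0 = (1/2)(2.375)(4.75) = 5.6406, PS_0 = (1/2)(2.375)(4.75) = 5.6406.
New equilibrium: 194 - 2Q = 188.5 + 2Q gives Q_1 = 1.375, P_1 = 191.25; CS_1 = 1.8906, PS_1 = 1.8906.
Change in producer surplus = 1.8906 - 5.6406 = -3.75.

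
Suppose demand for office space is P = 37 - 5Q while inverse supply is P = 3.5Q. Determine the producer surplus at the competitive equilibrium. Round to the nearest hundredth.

Equilibrium: 37 - 5Q = 3.5Q, so Q* = 4.3529 and P* = 15.2353.
PS is the area between P* and the supply curve from 0 to Q*: (1/2)(4.3529)(15.2353) = 33.1592.

33.16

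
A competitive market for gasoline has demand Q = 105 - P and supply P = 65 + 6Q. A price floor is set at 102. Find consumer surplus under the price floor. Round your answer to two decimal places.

4.50

Rewriting demand in inverse form: P = 105 - Q.
Free-market equilibrium: 105 - Q = 65 + 6Q gives Q* = 5.7143, P* = 99.2857.
At P = 102, buyers demand (105 - 102)/1 = 3 while sellers would supply more, so the quantity traded is 3 at price 102.
CS is the triangle under demand above 102: (1/2)(3)(105 - 102) = 4.5.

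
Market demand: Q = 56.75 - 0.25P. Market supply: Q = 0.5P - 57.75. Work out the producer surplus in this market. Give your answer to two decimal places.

345.34

Rewriting demand in inverse form: P = 227 - 4Q.
Rewriting supply in inverse form: P = 115.5 + 2Q.
Setting demand equal to supply, 111.5 = 6Q, so Q* = 18.5833 and P* = 152.6667.
Producer surplus is the triangle above supply below P*: (1/2)(18.5833)(152.6667 - 115.5) = (1/2)(18.5833)(37.1667) = 345.3403.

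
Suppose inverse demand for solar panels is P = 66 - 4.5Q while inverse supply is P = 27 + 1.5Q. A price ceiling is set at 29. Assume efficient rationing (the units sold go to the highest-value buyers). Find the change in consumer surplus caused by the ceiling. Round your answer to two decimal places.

Free-market equilibrium: 66 - 4.5Q = 27 + 1.5Q gives Q* = 6.5, P* = 36.75.
At the ceiling price 29, quantity supplied is (29 - 27)/1.5 = 1.3333; supply is the short side, so Q = 1.3333 trades at P = 29.
CS goes from (1/2)(6.5)(29.25) = 95.0625 to 45.3333 (computed as (66 - 29)(1.3333) - (1/2)(4.5)(1.3333)^2), a change of -49.7292.

-49.73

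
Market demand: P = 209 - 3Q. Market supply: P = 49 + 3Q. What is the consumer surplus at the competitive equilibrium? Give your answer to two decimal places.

1066.67

Setting demand equal to supply, 160 = 6Q, so Q* = 26.6667 and P* = 129.
The demand choke price is 209, so CS = (1/2)(Q*)(209 - P*) = (1/2)(26.6667)(80) = 1066.6667.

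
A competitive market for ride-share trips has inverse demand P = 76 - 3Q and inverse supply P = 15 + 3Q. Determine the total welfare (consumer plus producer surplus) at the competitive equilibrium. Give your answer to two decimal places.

310.08

Set 76 - 3Q = 15 + 3Q, which gives 61 = 6Q, so Q* = 10.1667 and P* = 76 - 3(10.1667) = 45.5.
CS = (1/2)(10.1667)(30.5) = 155.0417 and PS = (1/2)(10.1667)(30.5) = 155.0417, so total surplus = 310.0833.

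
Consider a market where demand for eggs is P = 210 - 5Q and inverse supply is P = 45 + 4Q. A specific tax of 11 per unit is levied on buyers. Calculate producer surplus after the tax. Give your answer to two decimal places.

Pre-tax equilibrium: 210 - 5Q = 45 + 4Q gives Q* = 18.3333, P* = 118.3333.
A tax on buyers shifts demand down by 11: (210 - 11) - 5Q = 45 + 4Q, so Q_t = 17.1111. Buyers pay P_b = 124.4444; sellers receive P_s = P_b - 11 = 113.4444.
PS = (1/2)(Q_t)(P_s - 45) = (1/2)(17.1111)(68.4444) = 585.5802.

585.58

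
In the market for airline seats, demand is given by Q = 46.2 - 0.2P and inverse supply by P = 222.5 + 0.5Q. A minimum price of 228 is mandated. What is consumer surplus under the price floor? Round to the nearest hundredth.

0.90

Rewriting demand in inverse form: P = 231 - 5Q.
Without the control, 231 - 5Q = 222.5 + 0.5Q so Q* = 1.5455 and P* = 223.2727.
At P = 228, buyers demand (231 - 228)/5 = 0.6 while sellers would supply more, so the quantity traded is 0.6 at price 228.
CS is the triangle under demand above 228: (1/2)(0.6)(231 - 228) = 0.9.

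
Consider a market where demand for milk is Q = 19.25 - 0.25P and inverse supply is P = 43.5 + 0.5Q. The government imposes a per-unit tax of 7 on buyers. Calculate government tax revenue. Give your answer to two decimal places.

Rewriting demand in inverse form: P = 77 - 4Q.
Pre-tax equilibrium: 77 - 4Q = 43.5 + 0.5Q gives Q* = 7.4444, P* = 47.2222.
A tax on buyers shifts demand down by 7: (77 - 7) - 4Q = 43.5 + 0.5Q, so Q_t = 5.8889. Buyers pay P_b = 53.4444; sellers receive P_s = P_b - 7 = 46.4444.
Tax revenue = t x Q_t = 7 x 5.8889 = 41.2222.

41.22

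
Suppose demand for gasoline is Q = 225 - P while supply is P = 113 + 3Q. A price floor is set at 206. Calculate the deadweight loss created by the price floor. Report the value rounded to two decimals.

Rewriting demand in inverse form: P = 225 - Q.
Without the control, 225 - Q = 113 + 3Q so Q* = 28 and P* = 197.
At P = 206, buyers demand (225 - 206)/1 = 19 while sellers would supply more, so the quantity traded is 19 at price 206.
The lost-trades triangle has base Q* - 19 = 9 and height equal to the gap between the curves at Q = 19, which is 206 - 170 = 36. DWL = (1/2)(9)(36) = 162.

162.00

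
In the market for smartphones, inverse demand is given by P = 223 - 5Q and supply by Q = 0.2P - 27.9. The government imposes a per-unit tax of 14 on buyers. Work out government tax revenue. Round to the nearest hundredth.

97.30

Rewriting supply in inverse form: P = 139.5 + 5Q.
Without the tax, 223 - 5Q = 139.5 + 5Q so Q* = 8.35 and P* = 181.25.
With the tax, buyers' net willingness to pay falls by 14: (223 - 14) - 5Q = 139.5 + 5Q, so Q_t = 6.95. Buyers pay P_b = 188.25; sellers receive P_s = P_b - 14 = 174.25.
Revenue is the tax times quantity traded: 14 x 6.95 = 97.3.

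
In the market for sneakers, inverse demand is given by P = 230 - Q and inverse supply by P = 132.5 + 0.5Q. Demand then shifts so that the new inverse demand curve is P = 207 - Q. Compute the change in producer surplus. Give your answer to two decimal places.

Initial equilibrium: Q_0 = 65, P_0 = 165; CS_0 = (1/2)(65)(65) = 2112.5, PS_0 = (1/2)(65)(32.5) = 1056.25.
New equilibrium: 207 - Q = 132.5 + 0.5Q gives Q_1 = 49.6667, P_1 = 157.3333; CS_1 = 1233.3889, PS_1 = 616.6944.
Change in producer surplus = 616.6944 - 1056.25 = -439.5556.

-439.56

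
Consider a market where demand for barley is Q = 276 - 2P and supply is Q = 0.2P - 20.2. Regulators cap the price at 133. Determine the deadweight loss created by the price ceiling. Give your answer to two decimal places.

Rewriting demand in inverse form: P = 138 - 0.5Q.
Rewriting supply in inverse form: P = 101 + 5Q.
Without the control, 138 - 0.5Q = 101 + 5Q so Q* = 6.7273 and P* = 134.6364.
At the ceiling price 133, quantity supplied is (133 - 101)/5 = 6.4; supply is the short side, so Q = 6.4 trades at P = 133.
The lost-trades triangle has base Q* - 6.4 = 0.3273 and height equal to the gap between the curves at Q = 6.4, which is 134.8 - 133 = 1.8. DWL = (1/2)(0.3273)(1.8) = 0.2945.

0.29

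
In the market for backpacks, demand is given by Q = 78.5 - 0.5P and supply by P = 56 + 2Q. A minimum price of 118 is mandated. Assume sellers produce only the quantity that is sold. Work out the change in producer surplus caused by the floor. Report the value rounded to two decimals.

Rewriting demand in inverse form: P = 157 - 2Q.
Without the control, 157 - 2Q = 56 + 2Q so Q* = 25.25 and P* = 106.5.
At the floor price 118, quantity demanded is (157 - 118)/2 = 19.5; demand is the short side, so Q = 19.5 trades at P = 118.
PS goes from (1/2)(25.25)(50.5) = 637.5625 to 828.75 (computed as (118 - 56)(19.5) - (1/2)(2)(19.5)^2), a change of 191.1875.

191.19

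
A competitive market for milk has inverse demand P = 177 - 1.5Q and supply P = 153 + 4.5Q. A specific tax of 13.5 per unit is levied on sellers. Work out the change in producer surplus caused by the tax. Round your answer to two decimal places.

Without the tax, 177 - 1.5Q = 153 + 4.5Q so Q* = 4 and P* = 171.
With the tax, sellers need 13.5 more per unit: 177 - 1.5Q = 153 + 4.5Q + 13.5, so Q_t = 1.75. Buyers pay P_b = 174.375; sellers receive P_s = P_b - 13.5 = 160.875.
PS falls from (1/2)(4)(18) = 36 to (1/2)(1.75)(7.875) = 6.8906, a change of -29.1094.

-29.11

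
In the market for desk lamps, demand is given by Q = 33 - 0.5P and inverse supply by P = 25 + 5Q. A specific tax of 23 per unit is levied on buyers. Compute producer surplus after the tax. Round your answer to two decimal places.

Rewriting demand in inverse form: P = 66 - 2Q.
Pre-tax equilibrium: 66 - 2Q = 25 + 5Q gives Q* = 5.8571, P* = 54.2857.
With the tax, buyers' net willingness to pay falls by 23: (66 - 23) - 2Q = 25 + 5Q, so Q_t = 2.5714. Buyers pay P_b = 60.8571; sellers receive P_s = P_b - 23 = 37.8571.
Producer surplus is the triangle above supply below P_s: (1/2)(2.5714)(37.8571 - 25) = 16.5306.

16.53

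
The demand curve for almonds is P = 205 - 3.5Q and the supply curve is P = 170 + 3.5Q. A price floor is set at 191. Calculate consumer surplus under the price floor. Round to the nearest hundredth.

28.00

Without the control, 205 - 3.5Q = 170 + 3.5Q so Q* = 5 and P* = 187.5.
At the floor price 191, quantity demanded is (205 - 191)/3.5 = 4; demand is the short side, so Q = 4 trades at P = 191.
CS is the triangle under demand above 191: (1/2)(4)(205 - 191) = 28.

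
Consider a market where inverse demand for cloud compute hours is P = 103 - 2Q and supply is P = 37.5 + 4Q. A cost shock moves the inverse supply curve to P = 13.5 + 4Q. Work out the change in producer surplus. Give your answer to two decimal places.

206.67

Initial equilibrium: Q_0 = 10.9167, P_0 = 81.1667; CS_0 = (1/2)(10.9167)(21.8333) = 119.1736, PS_0 = (1/2)(10.9167)(43.6667) = 238.3472.
New equilibrium: 103 - 2Q = 13.5 + 4Q gives Q_1 = 14.9167, P_1 = 73.1667; CS_1 = 222.5069, PS_1 = 445.0139.
Change in producer surplus = 445.0139 - 238.3472 = 206.6667.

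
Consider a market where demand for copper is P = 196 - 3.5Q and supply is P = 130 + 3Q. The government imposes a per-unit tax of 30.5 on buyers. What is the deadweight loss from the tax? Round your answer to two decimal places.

71.56

Without the tax, 196 - 3.5Q = 130 + 3Q so Q* = 10.1538 and P* = 160.4615.
A tax on buyers shifts demand down by 30.5: (196 - 30.5) - 3.5Q = 130 + 3Q, so Q_t = 5.4615. Buyers pay P_b = 176.8846; sellers receive P_s = P_b - 30.5 = 146.3846.
The welfare triangle lost has base Q* - Q_t = 4.6923 and height t = 30.5, so DWL = (1/2)(4.6923)(30.5) = 71.5577.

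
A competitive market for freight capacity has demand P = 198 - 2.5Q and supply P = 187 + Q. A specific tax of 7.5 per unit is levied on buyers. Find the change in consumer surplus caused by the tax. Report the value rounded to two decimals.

-11.10

Pre-tax equilibrium: 198 - 2.5Q = 187 + Q gives Q* = 3.1429, P* = 190.1429.
With the tax, buyers' net willingness to pay falls by 7.5: (198 - 7.5) - 2.5Q = 187 + Q, so Q_t = 1. Buyers pay P_b = 195.5; sellers receive P_s = P_b - 7.5 = 188.
Consumers lose the trapezoid between P* and P_b out to Q_t plus the triangle from Q_t to Q*: change in CS = 1.25 - 12.3469 = -11.0969.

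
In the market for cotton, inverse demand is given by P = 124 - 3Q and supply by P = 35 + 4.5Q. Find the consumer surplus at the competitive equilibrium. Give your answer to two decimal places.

211.23

Setting demand equal to supply, 89 = 7.5Q, so Q* = 11.8667 and P* = 88.4.
The demand choke price is 124, so CS = (1/2)(Q*)(124 - P*) = (1/2)(11.8667)(35.6) = 211.2267.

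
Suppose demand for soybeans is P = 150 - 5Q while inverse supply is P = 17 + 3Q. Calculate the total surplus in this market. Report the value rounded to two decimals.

1105.56

Equilibrium: 150 - 5Q = 17 + 3Q, so Q* = 16.625 and P* = 66.875.
CS = (1/2)(16.625)(83.125) = 690.9766 and PS = (1/2)(16.625)(49.875) = 414.5859, so total surplus = 1105.5625.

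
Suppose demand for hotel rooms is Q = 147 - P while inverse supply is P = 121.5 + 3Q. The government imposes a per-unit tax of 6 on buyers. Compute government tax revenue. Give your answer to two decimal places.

29.25

Rewriting demand in inverse form: P = 147 - Q.
Without the tax, 147 - Q = 121.5 + 3Q so Q* = 6.375 and P* = 140.625.
A tax on buyers shifts demand down by 6: (147 - 6) - Q = 121.5 + 3Q, so Q_t = 4.875. Buyers pay P_b = 142.125; sellers receive P_s = P_b - 6 = 136.125.
Revenue is the tax times quantity traded: 6 x 4.875 = 29.25.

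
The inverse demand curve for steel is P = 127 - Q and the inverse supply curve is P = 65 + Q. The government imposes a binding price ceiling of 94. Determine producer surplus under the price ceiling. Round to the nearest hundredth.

Without the control, 127 - Q = 65 + Q so Q* = 31 and P* = 96.
At P = 94, sellers supply (94 - 65)/1 = 29 while buyers want more, so the quantity traded is 29 at price 94.
PS is the triangle above supply below 94: (1/2)(29)(94 - 65) = 420.5.

420.50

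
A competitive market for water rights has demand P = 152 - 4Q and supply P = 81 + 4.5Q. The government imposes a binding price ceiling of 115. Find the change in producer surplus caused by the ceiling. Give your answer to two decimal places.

-28.54

Free-market equilibrium: 152 - 4Q = 81 + 4.5Q gives Q* = 8.3529, P* = 118.5882.
At the ceiling price 115, quantity supplied is (115 - 81)/4.5 = 7.5556; supply is the short side, so Q = 7.5556 trades at P = 115.
PS goes from (1/2)(8.3529)(37.5882) = 156.9862 to 128.4444 (computed as (115 - 81)(7.5556) - (1/2)(4.5)(7.5556)^2), a change of -28.5417.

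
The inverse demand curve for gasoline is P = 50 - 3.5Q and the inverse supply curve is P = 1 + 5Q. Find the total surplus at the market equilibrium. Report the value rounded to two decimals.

141.24

Equilibrium: 50 - 3.5Q = 1 + 5Q, so Q* = 5.7647 and P* = 29.8235.
CS = (1/2)(5.7647)(20.1765) = 58.1557 and PS = (1/2)(5.7647)(28.8235) = 83.0796, so total surplus = 141.2353.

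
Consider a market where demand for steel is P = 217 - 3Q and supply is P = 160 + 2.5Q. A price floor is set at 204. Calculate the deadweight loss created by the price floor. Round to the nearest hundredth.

Without the control, 217 - 3Q = 160 + 2.5Q so Q* = 10.3636 and P* = 185.9091.
At the floor price 204, quantity demanded is (217 - 204)/3 = 4.3333; demand is the short side, so Q = 4.3333 trades at P = 204.
At Q = 4.3333 the demand price is 204 and the supply price is 170.8333. Deadweight loss is the triangle between the curves from 4.3333 to 10.3636: (1/2)(204 - 170.8333)(10.3636 - 4.3333) = 100.0025.

100.00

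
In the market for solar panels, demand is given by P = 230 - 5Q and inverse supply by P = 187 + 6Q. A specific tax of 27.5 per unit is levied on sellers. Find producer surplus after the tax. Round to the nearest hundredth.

Without the tax, 230 - 5Q = 187 + 6Q so Q* = 3.9091 and P* = 210.4545.
A tax on sellers shifts supply up by 27.5: 230 - 5Q = 187 + 6Q + 27.5, so Q_t = 1.4091. Buyers pay P_b = 222.9545; sellers receive P_s = P_b - 27.5 = 195.4545.
Producer surplus is the triangle above supply below P_s: (1/2)(1.4091)(195.4545 - 187) = 5.9566.

5.96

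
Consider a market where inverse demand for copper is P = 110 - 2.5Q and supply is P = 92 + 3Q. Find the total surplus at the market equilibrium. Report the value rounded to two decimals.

29.45

Setting demand equal to supply, 18 = 5.5Q, so Q* = 3.2727 and P* = 101.8182.
Total surplus is the full triangle between the curves from 0 to Q*: (1/2)(3.2727)(110 - 92) = 29.4545.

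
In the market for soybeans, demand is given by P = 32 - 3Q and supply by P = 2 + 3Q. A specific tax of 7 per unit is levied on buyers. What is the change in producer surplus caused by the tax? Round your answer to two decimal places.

Pre-tax equilibrium: 32 - 3Q = 2 + 3Q gives Q* = 5, P* = 17.
With the tax, buyers' net willingness to pay falls by 7: (32 - 7) - 3Q = 2 + 3Q, so Q_t = 3.8333. Buyers pay P_b = 20.5; sellers receive P_s = P_b - 7 = 13.5.
Producers lose the trapezoid between P_s and P* out to Q_t plus the triangle from Q_t to Q*: change in PS = 22.0417 - 37.5 = -15.4583.

-15.46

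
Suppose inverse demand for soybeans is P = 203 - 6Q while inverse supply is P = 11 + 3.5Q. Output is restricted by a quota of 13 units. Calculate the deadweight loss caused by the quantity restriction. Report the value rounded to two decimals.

Without the quota, 203 - 6Q = 11 + 3.5Q gives Q* = 20.2105.
At Q = 13 the demand price is 203 - 6(13) = 125 and the supply price is 11 + 3.5(13) = 56.5.
Deadweight loss is the triangle between the curves from 13 to 20.2105: (1/2)(125 - 56.5)(20.2105 - 13) = 246.9605.

246.96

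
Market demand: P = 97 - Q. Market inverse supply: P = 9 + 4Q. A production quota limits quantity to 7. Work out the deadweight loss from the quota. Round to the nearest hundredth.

280.90

Without the quota, 97 - Q = 9 + 4Q gives Q* = 17.6.
At Q = 7 the demand price is 97 - (7) = 90 and the supply price is 9 + 4(7) = 37.
DWL = (1/2)(gap between curves at 7) x (Q* - 7) = (1/2)(53)(10.6) = 280.9.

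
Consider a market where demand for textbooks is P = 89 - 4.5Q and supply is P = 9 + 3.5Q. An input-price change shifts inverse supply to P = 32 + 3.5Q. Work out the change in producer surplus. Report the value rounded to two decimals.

Initial equilibrium: Q_0 = 10, P_0 = 44; CS_0 = (1/2)(10)(45) = 225, PS_0 = (1/2)(10)(35) = 175.
New equilibrium: 89 - 4.5Q = 32 + 3.5Q gives Q_1 = 7.125, P_1 = 56.9375; CS_1 = 114.2227, PS_1 = 88.8398.
Change in producer surplus = 88.8398 - 175 = -86.1602.

-86.16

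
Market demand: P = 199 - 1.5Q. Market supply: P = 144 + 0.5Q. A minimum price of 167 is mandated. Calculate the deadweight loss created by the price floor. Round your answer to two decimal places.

Without the control, 199 - 1.5Q = 144 + 0.5Q so Q* = 27.5 and P* = 157.75.
At P = 167, buyers demand (199 - 167)/1.5 = 21.3333 while sellers would supply more, so the quantity traded is 21.3333 at price 167.
The lost-trades triangle has base Q* - 21.3333 = 6.1667 and height equal to the gap between the curves at Q = 21.3333, which is 167 - 154.6667 = 12.3333. DWL = (1/2)(6.1667)(12.3333) = 38.0278.

38.03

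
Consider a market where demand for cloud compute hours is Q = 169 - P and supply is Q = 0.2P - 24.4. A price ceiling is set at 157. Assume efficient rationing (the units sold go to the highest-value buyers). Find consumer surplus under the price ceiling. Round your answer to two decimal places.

59.50

Rewriting demand in inverse form: P = 169 - Q.
Rewriting supply in inverse form: P = 122 + 5Q.
Without the control, 169 - Q = 122 + 5Q so Q* = 7.8333 and P* = 161.1667.
At the ceiling price 157, quantity supplied is (157 - 122)/5 = 7; supply is the short side, so Q = 7 trades at P = 157.
The demand price at Q = 7 is 162. CS is the trapezoid between demand and 157 over [0, 7]: (1/2)[(169 - 157) + (162 - 157)](7) = 59.5.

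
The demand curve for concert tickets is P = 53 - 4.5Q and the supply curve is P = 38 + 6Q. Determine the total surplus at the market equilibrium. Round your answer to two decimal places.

Equilibrium: 53 - 4.5Q = 38 + 6Q, so Q* = 1.4286 and P* = 46.5714.
CS = (1/2)(1.4286)(6.4286) = 4.5918 and PS = (1/2)(1.4286)(8.5714) = 6.1224, so total surplus = 10.7143.

10.71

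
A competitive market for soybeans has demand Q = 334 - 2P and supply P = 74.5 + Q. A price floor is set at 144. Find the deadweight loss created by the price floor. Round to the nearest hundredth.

Rewriting demand in inverse form: P = 167 - 0.5Q.
Without the control, 167 - 0.5Q = 74.5 + Q so Q* = 61.6667 and P* = 136.1667.
At the floor price 144, quantity demanded is (167 - 144)/0.5 = 46; demand is the short side, so Q = 46 trades at P = 144.
The lost-trades triangle has base Q* - 46 = 15.6667 and height equal to the gap between the curves at Q = 46, which is 144 - 120.5 = 23.5. DWL = (1/2)(15.6667)(23.5) = 184.0833.

184.08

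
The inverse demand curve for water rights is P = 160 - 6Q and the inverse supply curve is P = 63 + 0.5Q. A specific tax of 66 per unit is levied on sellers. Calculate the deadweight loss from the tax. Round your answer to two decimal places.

335.08

Pre-tax equilibrium: 160 - 6Q = 63 + 0.5Q gives Q* = 14.9231, P* = 70.4615.
A tax on sellers shifts supply up by 66: 160 - 6Q = 63 + 0.5Q + 66, so Q_t = 4.7692. Buyers pay P_b = 131.3846; sellers receive P_s = P_b - 66 = 65.3846.
The welfare triangle lost has base Q* - Q_t = 10.1538 and height t = 66, so DWL = (1/2)(10.1538)(66) = 335.0769.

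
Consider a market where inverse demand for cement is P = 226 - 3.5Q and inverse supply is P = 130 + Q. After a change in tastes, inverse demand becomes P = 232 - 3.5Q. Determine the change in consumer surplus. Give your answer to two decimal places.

102.67

Initial equilibrium: Q_0 = 21.3333, P_0 = 151.3333; CS_0 = (1/2)(21.3333)(74.6667) = 796.4444, PS_0 = (1/2)(21.3333)(21.3333) = 227.5556.
New equilibrium: 232 - 3.5Q = 130 + Q gives Q_1 = 22.6667, P_1 = 152.6667; CS_1 = 899.1111, PS_1 = 256.8889.
Change in consumer surplus = 899.1111 - 796.4444 = 102.6667.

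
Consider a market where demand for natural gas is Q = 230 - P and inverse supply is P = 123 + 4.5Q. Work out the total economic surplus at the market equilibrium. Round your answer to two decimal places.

Rewriting demand in inverse form: P = 230 - Q.
Equilibrium: 230 - Q = 123 + 4.5Q, so Q* = 19.4545 and P* = 210.5455.
CS = (1/2)(19.4545)(19.4545) = 189.2397 and PS = (1/2)(19.4545)(87.5455) = 851.5785, so total surplus = 1040.8182.

1040.82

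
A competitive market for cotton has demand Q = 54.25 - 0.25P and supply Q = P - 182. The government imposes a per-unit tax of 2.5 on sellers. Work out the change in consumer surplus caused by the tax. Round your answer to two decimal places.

Rewriting demand in inverse form: P = 217 - 4Q.
Rewriting supply in inverse form: P = 182 + Q.
Without the tax, 217 - 4Q = 182 + Q so Q* = 7 and P* = 189.
A tax on sellers shifts supply up by 2.5: 217 - 4Q = 182 + Q + 2.5, so Q_t = 6.5. Buyers pay P_b = 191; sellers receive P_s = P_b - 2.5 = 188.5.
CS falls from (1/2)(7)(28) = 98 to (1/2)(6.5)(26) = 84.5, a change of -13.5.

-13.50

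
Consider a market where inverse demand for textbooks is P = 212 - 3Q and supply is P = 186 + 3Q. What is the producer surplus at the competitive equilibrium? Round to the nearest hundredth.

28.17

Equilibrium: 212 - 3Q = 186 + 3Q, so Q* = 4.3333 and P* = 199.
PS is the area between P* and the supply curve from 0 to Q*: (1/2)(4.3333)(13) = 28.1667.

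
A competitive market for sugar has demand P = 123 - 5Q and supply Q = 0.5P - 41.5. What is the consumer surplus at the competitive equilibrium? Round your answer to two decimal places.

81.63

Rewriting supply in inverse form: P = 83 + 2Q.
Setting demand equal to supply, 40 = 7Q, so Q* = 5.7143 and P* = 94.4286.
Consumer surplus is the triangle under demand above P*: (1/2)(5.7143)(123 - 94.4286) = (1/2)(5.7143)(28.5714) = 81.6327.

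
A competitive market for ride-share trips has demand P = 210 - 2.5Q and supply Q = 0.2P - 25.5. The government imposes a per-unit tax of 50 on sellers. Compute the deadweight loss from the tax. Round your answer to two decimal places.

Rewriting supply in inverse form: P = 127.5 + 5Q.
Pre-tax equilibrium: 210 - 2.5Q = 127.5 + 5Q gives Q* = 11, P* = 182.5.
A tax on sellers shifts supply up by 50: 210 - 2.5Q = 127.5 + 5Q + 50, so Q_t = 4.3333. Buyers pay P_b = 199.1667; sellers receive P_s = P_b - 50 = 149.1667.
Deadweight loss is the triangle between the curves from Q_t to Q*: (1/2)(11 - 4.3333)(50) = 166.6667.

166.67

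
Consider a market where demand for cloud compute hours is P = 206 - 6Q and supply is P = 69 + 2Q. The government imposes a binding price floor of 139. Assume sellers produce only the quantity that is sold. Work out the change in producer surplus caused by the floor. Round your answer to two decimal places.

363.71

Without the control, 206 - 6Q = 69 + 2Q so Q* = 17.125 and P* = 103.25.
At the floor price 139, quantity demanded is (206 - 139)/6 = 11.1667; demand is the short side, so Q = 11.1667 trades at P = 139.
PS goes from (1/2)(17.125)(34.25) = 293.2656 to 656.9722 (computed as (139 - 69)(11.1667) - (1/2)(2)(11.1667)^2), a change of 363.7066.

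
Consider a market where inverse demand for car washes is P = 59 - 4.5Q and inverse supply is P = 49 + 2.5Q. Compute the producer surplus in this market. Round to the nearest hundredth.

2.55

Setting demand equal to supply, 10 = 7Q, so Q* = 1.4286 and P* = 52.5714.
Producer surplus is the triangle above supply below P*: (1/2)(1.4286)(52.5714 - 49) = (1/2)(1.4286)(3.5714) = 2.551.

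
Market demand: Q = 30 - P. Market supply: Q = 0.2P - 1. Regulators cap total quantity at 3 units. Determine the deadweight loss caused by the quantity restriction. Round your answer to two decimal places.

4.08

Rewriting demand in inverse form: P = 30 - Q.
Rewriting supply in inverse form: P = 5 + 5Q.
Without the quota, 30 - Q = 5 + 5Q gives Q* = 4.1667.
At Q = 3 the demand price is 30 - (3) = 27 and the supply price is 5 + 5(3) = 20.
DWL = (1/2)(gap between curves at 3) x (Q* - 3) = (1/2)(7)(1.1667) = 4.0833.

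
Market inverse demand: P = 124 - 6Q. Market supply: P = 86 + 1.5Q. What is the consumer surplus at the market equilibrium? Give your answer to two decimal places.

77.01

Equilibrium: 124 - 6Q = 86 + 1.5Q, so Q* = 5.0667 and P* = 93.6.
CS is the area between the demand curve and P* from 0 to Q*: (1/2)(5.0667)(30.4) = 77.0133.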